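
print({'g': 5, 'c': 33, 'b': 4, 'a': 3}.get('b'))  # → 4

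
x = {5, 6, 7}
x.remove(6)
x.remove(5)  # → {7}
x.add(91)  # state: {7, 91}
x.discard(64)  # {7, 91}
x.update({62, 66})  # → {7, 62, 66, 91}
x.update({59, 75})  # {7, 59, 62, 66, 75, 91}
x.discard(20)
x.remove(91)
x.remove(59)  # {7, 62, 66, 75}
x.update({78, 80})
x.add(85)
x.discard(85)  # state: {7, 62, 66, 75, 78, 80}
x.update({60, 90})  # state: {7, 60, 62, 66, 75, 78, 80, 90}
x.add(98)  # {7, 60, 62, 66, 75, 78, 80, 90, 98}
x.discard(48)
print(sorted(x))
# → [7, 60, 62, 66, 75, 78, 80, 90, 98]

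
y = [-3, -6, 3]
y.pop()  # 3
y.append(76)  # [-3, -6, 76]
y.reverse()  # [76, -6, -3]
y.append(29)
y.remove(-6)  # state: [76, -3, 29]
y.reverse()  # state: [29, -3, 76]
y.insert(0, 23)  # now [23, 29, -3, 76]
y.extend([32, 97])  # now [23, 29, -3, 76, 32, 97]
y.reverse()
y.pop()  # 23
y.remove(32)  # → [97, 76, -3, 29]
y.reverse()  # [29, -3, 76, 97]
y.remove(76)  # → [29, -3, 97]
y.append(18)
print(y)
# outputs [29, -3, 97, 18]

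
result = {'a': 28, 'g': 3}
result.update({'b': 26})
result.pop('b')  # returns 26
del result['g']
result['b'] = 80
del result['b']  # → {'a': 28}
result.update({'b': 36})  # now {'a': 28, 'b': 36}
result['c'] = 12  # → {'a': 28, 'b': 36, 'c': 12}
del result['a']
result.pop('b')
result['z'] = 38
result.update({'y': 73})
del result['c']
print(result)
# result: {'z': 38, 'y': 73}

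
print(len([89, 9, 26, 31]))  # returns 4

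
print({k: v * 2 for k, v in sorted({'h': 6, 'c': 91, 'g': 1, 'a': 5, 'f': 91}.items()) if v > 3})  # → {'a': 10, 'c': 182, 'f': 182, 'h': 12}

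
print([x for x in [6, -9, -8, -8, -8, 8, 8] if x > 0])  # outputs [6, 8, 8]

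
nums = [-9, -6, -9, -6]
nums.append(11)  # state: [-9, -6, -9, -6, 11]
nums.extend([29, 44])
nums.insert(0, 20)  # [20, -9, -6, -9, -6, 11, 29, 44]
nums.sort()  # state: [-9, -9, -6, -6, 11, 20, 29, 44]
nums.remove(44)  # [-9, -9, -6, -6, 11, 20, 29]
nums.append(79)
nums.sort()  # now [-9, -9, -6, -6, 11, 20, 29, 79]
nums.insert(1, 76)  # [-9, 76, -9, -6, -6, 11, 20, 29, 79]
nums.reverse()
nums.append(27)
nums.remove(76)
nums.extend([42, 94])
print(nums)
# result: [79, 29, 20, 11, -6, -6, -9, -9, 27, 42, 94]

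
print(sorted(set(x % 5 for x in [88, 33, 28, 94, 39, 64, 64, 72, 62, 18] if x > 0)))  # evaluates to [2, 3, 4]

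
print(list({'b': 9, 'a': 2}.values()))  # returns [9, 2]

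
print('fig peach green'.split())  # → ['fig', 'peach', 'green']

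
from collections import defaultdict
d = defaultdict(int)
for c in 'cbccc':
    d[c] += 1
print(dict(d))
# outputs {'c': 4, 'b': 1}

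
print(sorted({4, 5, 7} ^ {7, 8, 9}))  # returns [4, 5, 8, 9]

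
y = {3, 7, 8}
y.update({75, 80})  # {3, 7, 8, 75, 80}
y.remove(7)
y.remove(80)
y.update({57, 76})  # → {3, 8, 57, 75, 76}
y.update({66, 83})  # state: {3, 8, 57, 66, 75, 76, 83}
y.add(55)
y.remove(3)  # {8, 55, 57, 66, 75, 76, 83}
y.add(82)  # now {8, 55, 57, 66, 75, 76, 82, 83}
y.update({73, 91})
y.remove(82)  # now {8, 55, 57, 66, 73, 75, 76, 83, 91}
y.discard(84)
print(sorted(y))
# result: [8, 55, 57, 66, 73, 75, 76, 83, 91]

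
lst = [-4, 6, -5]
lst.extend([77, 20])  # [-4, 6, -5, 77, 20]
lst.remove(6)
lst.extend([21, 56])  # [-4, -5, 77, 20, 21, 56]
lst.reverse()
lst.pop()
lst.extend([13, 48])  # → [56, 21, 20, 77, -5, 13, 48]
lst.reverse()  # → [48, 13, -5, 77, 20, 21, 56]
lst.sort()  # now [-5, 13, 20, 21, 48, 56, 77]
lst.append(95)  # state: [-5, 13, 20, 21, 48, 56, 77, 95]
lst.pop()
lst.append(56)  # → [-5, 13, 20, 21, 48, 56, 77, 56]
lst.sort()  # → [-5, 13, 20, 21, 48, 56, 56, 77]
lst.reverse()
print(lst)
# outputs [77, 56, 56, 48, 21, 20, 13, -5]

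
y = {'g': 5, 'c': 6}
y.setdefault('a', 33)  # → 33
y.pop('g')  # 5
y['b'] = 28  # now {'c': 6, 'a': 33, 'b': 28}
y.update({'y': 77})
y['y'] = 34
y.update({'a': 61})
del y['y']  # {'c': 6, 'a': 61, 'b': 28}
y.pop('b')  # 28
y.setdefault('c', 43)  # 6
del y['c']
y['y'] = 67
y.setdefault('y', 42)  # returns 67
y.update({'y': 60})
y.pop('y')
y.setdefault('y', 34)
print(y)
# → {'a': 61, 'y': 34}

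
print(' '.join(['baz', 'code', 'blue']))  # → baz code blue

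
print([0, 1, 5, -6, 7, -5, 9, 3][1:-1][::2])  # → [1, -6, -5]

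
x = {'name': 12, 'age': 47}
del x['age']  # {'name': 12}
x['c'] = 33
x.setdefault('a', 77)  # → 77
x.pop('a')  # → 77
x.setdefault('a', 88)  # 88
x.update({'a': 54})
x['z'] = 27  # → {'name': 12, 'c': 33, 'a': 54, 'z': 27}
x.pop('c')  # 33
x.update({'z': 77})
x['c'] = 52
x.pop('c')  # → 52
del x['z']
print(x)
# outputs {'name': 12, 'a': 54}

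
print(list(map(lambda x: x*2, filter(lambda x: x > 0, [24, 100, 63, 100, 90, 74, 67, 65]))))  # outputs [48, 200, 126, 200, 180, 148, 134, 130]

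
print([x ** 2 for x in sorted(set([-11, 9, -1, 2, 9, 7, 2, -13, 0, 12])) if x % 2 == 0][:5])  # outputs [0, 4, 144]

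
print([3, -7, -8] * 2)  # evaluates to [3, -7, -8, 3, -7, -8]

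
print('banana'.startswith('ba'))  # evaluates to True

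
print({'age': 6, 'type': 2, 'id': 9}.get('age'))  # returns 6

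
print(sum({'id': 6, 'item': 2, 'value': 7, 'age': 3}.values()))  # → 18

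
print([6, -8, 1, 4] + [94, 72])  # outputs [6, -8, 1, 4, 94, 72]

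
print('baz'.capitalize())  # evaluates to Baz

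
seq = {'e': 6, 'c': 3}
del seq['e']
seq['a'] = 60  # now {'c': 3, 'a': 60}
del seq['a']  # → {'c': 3}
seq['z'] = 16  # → {'c': 3, 'z': 16}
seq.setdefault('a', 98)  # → 98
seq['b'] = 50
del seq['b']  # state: {'c': 3, 'z': 16, 'a': 98}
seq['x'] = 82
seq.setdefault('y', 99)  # 99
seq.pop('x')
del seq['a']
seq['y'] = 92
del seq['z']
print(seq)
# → {'c': 3, 'y': 92}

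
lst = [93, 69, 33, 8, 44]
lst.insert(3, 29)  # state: [93, 69, 33, 29, 8, 44]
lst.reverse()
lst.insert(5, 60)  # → [44, 8, 29, 33, 69, 60, 93]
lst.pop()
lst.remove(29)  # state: [44, 8, 33, 69, 60]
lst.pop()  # 60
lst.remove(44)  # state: [8, 33, 69]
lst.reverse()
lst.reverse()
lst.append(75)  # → [8, 33, 69, 75]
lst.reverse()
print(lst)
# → [75, 69, 33, 8]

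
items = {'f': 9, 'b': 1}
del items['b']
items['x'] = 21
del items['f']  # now {'x': 21}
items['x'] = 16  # {'x': 16}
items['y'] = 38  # {'x': 16, 'y': 38}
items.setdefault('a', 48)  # 48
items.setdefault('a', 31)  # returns 48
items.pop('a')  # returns 48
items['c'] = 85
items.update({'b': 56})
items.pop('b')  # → 56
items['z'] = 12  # {'x': 16, 'y': 38, 'c': 85, 'z': 12}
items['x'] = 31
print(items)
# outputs {'x': 31, 'y': 38, 'c': 85, 'z': 12}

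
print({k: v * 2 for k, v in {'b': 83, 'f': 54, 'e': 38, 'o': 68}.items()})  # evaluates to {'b': 166, 'f': 108, 'e': 76, 'o': 136}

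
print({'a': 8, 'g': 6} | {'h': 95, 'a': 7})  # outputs {'a': 7, 'g': 6, 'h': 95}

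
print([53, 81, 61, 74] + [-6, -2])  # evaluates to [53, 81, 61, 74, -6, -2]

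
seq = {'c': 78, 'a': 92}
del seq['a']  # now {'c': 78}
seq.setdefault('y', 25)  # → 25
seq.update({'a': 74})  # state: {'c': 78, 'y': 25, 'a': 74}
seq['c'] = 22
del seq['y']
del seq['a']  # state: {'c': 22}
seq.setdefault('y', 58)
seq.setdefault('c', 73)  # 22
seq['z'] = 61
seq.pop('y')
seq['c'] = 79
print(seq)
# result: {'c': 79, 'z': 61}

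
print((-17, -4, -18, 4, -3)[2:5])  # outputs (-18, 4, -3)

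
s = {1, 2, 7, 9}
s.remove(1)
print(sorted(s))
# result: [2, 7, 9]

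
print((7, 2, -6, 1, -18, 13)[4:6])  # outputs (-18, 13)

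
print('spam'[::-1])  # maps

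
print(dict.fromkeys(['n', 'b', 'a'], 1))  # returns {'n': 1, 'b': 1, 'a': 1}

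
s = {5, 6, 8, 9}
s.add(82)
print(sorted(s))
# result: [5, 6, 8, 9, 82]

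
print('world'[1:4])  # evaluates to orl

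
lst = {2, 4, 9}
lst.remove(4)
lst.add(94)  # {2, 9, 94}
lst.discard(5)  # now {2, 9, 94}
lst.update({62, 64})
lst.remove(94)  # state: {2, 9, 62, 64}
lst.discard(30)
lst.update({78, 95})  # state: {2, 9, 62, 64, 78, 95}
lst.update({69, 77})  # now {2, 9, 62, 64, 69, 77, 78, 95}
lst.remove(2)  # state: {9, 62, 64, 69, 77, 78, 95}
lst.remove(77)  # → {9, 62, 64, 69, 78, 95}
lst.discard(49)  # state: {9, 62, 64, 69, 78, 95}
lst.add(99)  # {9, 62, 64, 69, 78, 95, 99}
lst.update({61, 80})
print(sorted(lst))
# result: [9, 61, 62, 64, 69, 78, 80, 95, 99]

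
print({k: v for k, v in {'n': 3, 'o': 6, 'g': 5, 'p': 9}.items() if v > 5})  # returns {'o': 6, 'p': 9}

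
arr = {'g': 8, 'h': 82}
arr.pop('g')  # 8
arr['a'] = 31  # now {'h': 82, 'a': 31}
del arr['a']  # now {'h': 82}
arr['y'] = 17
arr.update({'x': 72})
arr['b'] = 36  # {'h': 82, 'y': 17, 'x': 72, 'b': 36}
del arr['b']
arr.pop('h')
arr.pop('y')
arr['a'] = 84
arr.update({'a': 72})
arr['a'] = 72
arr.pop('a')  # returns 72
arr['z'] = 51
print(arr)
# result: {'x': 72, 'z': 51}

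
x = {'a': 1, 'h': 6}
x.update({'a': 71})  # {'a': 71, 'h': 6}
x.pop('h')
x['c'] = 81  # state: {'a': 71, 'c': 81}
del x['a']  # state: {'c': 81}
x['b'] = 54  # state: {'c': 81, 'b': 54}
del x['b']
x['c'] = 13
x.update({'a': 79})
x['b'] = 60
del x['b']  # {'c': 13, 'a': 79}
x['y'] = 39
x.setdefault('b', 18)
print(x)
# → {'c': 13, 'a': 79, 'y': 39, 'b': 18}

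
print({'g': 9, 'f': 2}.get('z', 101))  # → 101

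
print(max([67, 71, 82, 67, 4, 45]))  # 82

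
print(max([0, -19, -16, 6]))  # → 6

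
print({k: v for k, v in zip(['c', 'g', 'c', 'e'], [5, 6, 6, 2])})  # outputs {'c': 6, 'g': 6, 'e': 2}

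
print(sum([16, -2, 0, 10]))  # 24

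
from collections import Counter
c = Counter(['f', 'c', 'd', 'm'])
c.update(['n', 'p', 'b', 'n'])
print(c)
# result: Counter({'n': 2, 'f': 1, 'c': 1, 'd': 1, 'm': 1, 'p': 1, 'b': 1})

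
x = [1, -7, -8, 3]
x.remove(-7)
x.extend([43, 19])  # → [1, -8, 3, 43, 19]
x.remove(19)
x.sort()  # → [-8, 1, 3, 43]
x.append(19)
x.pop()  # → 19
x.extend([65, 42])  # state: [-8, 1, 3, 43, 65, 42]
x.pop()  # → 42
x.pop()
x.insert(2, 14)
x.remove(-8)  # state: [1, 14, 3, 43]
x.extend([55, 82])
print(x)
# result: [1, 14, 3, 43, 55, 82]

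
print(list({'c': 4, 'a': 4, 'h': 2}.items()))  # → [('c', 4), ('a', 4), ('h', 2)]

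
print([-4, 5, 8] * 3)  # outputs [-4, 5, 8, -4, 5, 8, -4, 5, 8]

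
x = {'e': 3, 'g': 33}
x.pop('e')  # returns 3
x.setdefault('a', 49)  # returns 49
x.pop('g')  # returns 33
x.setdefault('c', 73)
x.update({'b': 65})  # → {'a': 49, 'c': 73, 'b': 65}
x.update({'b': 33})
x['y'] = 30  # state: {'a': 49, 'c': 73, 'b': 33, 'y': 30}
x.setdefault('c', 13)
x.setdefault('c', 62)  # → 73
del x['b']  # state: {'a': 49, 'c': 73, 'y': 30}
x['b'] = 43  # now {'a': 49, 'c': 73, 'y': 30, 'b': 43}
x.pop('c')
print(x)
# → {'a': 49, 'y': 30, 'b': 43}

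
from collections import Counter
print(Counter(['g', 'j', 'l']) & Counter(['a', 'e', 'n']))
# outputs Counter()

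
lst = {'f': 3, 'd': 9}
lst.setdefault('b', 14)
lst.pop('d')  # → 9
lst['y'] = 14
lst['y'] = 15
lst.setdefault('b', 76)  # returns 14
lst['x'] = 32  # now {'f': 3, 'b': 14, 'y': 15, 'x': 32}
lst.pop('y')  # 15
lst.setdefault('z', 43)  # 43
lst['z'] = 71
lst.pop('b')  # 14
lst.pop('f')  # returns 3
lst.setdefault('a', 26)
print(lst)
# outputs {'x': 32, 'z': 71, 'a': 26}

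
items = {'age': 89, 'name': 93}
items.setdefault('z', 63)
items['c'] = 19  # {'age': 89, 'name': 93, 'z': 63, 'c': 19}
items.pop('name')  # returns 93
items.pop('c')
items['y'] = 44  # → {'age': 89, 'z': 63, 'y': 44}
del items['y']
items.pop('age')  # 89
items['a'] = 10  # {'z': 63, 'a': 10}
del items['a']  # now {'z': 63}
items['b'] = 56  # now {'z': 63, 'b': 56}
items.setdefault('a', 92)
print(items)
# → {'z': 63, 'b': 56, 'a': 92}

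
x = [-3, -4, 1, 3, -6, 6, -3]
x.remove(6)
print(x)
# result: [-3, -4, 1, 3, -6, -3]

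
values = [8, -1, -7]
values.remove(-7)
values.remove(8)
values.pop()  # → -1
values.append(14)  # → [14]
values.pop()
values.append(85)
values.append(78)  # [85, 78]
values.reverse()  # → [78, 85]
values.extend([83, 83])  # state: [78, 85, 83, 83]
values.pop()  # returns 83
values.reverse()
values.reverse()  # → [78, 85, 83]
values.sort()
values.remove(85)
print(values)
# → [78, 83]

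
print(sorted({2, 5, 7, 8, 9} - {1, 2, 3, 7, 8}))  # [5, 9]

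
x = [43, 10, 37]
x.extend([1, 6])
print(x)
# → [43, 10, 37, 1, 6]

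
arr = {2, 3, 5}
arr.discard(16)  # {2, 3, 5}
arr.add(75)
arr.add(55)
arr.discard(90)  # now {2, 3, 5, 55, 75}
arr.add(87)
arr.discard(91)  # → {2, 3, 5, 55, 75, 87}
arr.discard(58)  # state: {2, 3, 5, 55, 75, 87}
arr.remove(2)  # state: {3, 5, 55, 75, 87}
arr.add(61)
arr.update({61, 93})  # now {3, 5, 55, 61, 75, 87, 93}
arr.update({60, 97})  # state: {3, 5, 55, 60, 61, 75, 87, 93, 97}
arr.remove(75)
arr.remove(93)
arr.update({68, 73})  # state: {3, 5, 55, 60, 61, 68, 73, 87, 97}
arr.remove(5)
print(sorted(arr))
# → [3, 55, 60, 61, 68, 73, 87, 97]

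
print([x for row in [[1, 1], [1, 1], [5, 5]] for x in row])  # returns [1, 1, 1, 1, 5, 5]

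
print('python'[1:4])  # yth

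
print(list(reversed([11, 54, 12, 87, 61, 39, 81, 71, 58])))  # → [58, 71, 81, 39, 61, 87, 12, 54, 11]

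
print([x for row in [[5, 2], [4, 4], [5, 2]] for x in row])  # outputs [5, 2, 4, 4, 5, 2]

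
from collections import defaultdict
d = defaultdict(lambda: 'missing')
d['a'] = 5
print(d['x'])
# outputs missing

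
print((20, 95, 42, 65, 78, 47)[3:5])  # (65, 78)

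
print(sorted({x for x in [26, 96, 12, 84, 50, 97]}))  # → [12, 26, 50, 84, 96, 97]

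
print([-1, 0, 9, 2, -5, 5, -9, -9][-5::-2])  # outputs [2, 0]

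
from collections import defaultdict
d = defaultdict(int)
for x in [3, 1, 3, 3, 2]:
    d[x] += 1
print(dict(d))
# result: {3: 3, 1: 1, 2: 1}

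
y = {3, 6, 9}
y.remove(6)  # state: {3, 9}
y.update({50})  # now {3, 9, 50}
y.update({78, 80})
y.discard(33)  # {3, 9, 50, 78, 80}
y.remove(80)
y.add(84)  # {3, 9, 50, 78, 84}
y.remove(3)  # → {9, 50, 78, 84}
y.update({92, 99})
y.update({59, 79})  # {9, 50, 59, 78, 79, 84, 92, 99}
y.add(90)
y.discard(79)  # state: {9, 50, 59, 78, 84, 90, 92, 99}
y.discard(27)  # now {9, 50, 59, 78, 84, 90, 92, 99}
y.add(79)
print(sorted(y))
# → [9, 50, 59, 78, 79, 84, 90, 92, 99]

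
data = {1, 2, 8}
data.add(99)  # {1, 2, 8, 99}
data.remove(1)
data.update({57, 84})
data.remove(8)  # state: {2, 57, 84, 99}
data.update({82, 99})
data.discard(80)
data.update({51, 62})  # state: {2, 51, 57, 62, 82, 84, 99}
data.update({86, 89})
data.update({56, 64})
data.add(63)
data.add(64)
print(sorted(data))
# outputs [2, 51, 56, 57, 62, 63, 64, 82, 84, 86, 89, 99]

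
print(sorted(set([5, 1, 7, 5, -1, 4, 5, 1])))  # [-1, 1, 4, 5, 7]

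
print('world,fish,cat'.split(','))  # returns ['world', 'fish', 'cat']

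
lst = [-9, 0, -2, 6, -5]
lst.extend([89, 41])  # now [-9, 0, -2, 6, -5, 89, 41]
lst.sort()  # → [-9, -5, -2, 0, 6, 41, 89]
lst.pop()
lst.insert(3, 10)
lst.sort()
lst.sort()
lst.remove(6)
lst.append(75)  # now [-9, -5, -2, 0, 10, 41, 75]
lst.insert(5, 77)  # [-9, -5, -2, 0, 10, 77, 41, 75]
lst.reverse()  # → [75, 41, 77, 10, 0, -2, -5, -9]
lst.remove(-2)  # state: [75, 41, 77, 10, 0, -5, -9]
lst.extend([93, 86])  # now [75, 41, 77, 10, 0, -5, -9, 93, 86]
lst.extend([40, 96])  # [75, 41, 77, 10, 0, -5, -9, 93, 86, 40, 96]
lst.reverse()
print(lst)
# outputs [96, 40, 86, 93, -9, -5, 0, 10, 77, 41, 75]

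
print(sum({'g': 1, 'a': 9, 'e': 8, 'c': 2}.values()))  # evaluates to 20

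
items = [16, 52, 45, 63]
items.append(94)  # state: [16, 52, 45, 63, 94]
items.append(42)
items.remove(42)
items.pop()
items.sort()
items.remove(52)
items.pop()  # 63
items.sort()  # [16, 45]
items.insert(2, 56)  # [16, 45, 56]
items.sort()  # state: [16, 45, 56]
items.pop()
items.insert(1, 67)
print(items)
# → [16, 67, 45]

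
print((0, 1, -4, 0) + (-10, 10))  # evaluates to (0, 1, -4, 0, -10, 10)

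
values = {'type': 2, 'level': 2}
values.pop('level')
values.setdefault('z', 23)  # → 23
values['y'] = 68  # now {'type': 2, 'z': 23, 'y': 68}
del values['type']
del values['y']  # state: {'z': 23}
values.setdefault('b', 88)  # 88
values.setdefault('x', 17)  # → 17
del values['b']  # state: {'z': 23, 'x': 17}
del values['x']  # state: {'z': 23}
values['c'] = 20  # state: {'z': 23, 'c': 20}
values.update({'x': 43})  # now {'z': 23, 'c': 20, 'x': 43}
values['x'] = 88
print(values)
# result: {'z': 23, 'c': 20, 'x': 88}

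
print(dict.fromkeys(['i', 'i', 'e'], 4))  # {'i': 4, 'e': 4}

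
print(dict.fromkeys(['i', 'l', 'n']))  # {'i': None, 'l': None, 'n': None}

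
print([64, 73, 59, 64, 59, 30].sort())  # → None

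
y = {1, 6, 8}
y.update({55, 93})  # {1, 6, 8, 55, 93}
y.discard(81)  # {1, 6, 8, 55, 93}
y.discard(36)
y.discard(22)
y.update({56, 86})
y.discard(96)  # {1, 6, 8, 55, 56, 86, 93}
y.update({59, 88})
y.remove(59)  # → {1, 6, 8, 55, 56, 86, 88, 93}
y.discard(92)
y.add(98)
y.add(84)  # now {1, 6, 8, 55, 56, 84, 86, 88, 93, 98}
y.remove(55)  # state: {1, 6, 8, 56, 84, 86, 88, 93, 98}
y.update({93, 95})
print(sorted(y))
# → [1, 6, 8, 56, 84, 86, 88, 93, 95, 98]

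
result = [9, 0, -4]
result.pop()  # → -4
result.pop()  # 0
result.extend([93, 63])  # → [9, 93, 63]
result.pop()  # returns 63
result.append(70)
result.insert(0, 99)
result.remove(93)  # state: [99, 9, 70]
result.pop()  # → 70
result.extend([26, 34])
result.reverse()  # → [34, 26, 9, 99]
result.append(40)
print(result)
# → [34, 26, 9, 99, 40]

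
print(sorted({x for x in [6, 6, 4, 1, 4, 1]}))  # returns [1, 4, 6]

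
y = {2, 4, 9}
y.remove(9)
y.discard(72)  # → {2, 4}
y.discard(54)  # {2, 4}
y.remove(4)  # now {2}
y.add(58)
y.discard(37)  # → {2, 58}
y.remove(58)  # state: {2}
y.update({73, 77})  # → {2, 73, 77}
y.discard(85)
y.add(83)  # {2, 73, 77, 83}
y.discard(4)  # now {2, 73, 77, 83}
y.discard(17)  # {2, 73, 77, 83}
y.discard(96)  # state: {2, 73, 77, 83}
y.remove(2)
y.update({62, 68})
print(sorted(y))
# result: [62, 68, 73, 77, 83]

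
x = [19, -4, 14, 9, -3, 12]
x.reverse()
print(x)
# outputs [12, -3, 9, 14, -4, 19]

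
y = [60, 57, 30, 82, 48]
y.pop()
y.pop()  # 82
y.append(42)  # [60, 57, 30, 42]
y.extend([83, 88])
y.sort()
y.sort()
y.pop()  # 88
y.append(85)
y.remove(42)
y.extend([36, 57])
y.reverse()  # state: [57, 36, 85, 83, 60, 57, 30]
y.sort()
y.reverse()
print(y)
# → [85, 83, 60, 57, 57, 36, 30]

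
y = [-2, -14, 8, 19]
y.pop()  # 19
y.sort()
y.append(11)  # [-14, -2, 8, 11]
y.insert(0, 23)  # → [23, -14, -2, 8, 11]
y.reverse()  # [11, 8, -2, -14, 23]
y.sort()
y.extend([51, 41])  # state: [-14, -2, 8, 11, 23, 51, 41]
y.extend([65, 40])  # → [-14, -2, 8, 11, 23, 51, 41, 65, 40]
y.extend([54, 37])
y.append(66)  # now [-14, -2, 8, 11, 23, 51, 41, 65, 40, 54, 37, 66]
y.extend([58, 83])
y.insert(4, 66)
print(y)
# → [-14, -2, 8, 11, 66, 23, 51, 41, 65, 40, 54, 37, 66, 58, 83]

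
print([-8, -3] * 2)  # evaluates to [-8, -3, -8, -3]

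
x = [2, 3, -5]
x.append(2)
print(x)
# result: [2, 3, -5, 2]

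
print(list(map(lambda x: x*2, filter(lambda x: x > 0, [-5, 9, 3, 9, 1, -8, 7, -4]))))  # [18, 6, 18, 2, 14]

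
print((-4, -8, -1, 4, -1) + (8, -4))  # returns (-4, -8, -1, 4, -1, 8, -4)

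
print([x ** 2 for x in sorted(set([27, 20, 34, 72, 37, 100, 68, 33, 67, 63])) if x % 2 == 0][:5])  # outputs [400, 1156, 4624, 5184, 10000]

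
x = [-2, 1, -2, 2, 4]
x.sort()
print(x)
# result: [-2, -2, 1, 2, 4]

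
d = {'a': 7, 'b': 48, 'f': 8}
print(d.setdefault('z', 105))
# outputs 105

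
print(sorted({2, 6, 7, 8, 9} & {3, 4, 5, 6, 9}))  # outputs [6, 9]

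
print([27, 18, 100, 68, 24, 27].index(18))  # 1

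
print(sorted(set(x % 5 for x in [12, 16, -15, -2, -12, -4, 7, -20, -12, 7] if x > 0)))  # [1, 2]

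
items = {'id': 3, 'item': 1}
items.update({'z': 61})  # {'id': 3, 'item': 1, 'z': 61}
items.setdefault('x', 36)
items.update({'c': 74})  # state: {'id': 3, 'item': 1, 'z': 61, 'x': 36, 'c': 74}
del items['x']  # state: {'id': 3, 'item': 1, 'z': 61, 'c': 74}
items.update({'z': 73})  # {'id': 3, 'item': 1, 'z': 73, 'c': 74}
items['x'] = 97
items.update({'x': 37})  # {'id': 3, 'item': 1, 'z': 73, 'c': 74, 'x': 37}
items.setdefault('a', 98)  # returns 98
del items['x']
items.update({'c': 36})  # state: {'id': 3, 'item': 1, 'z': 73, 'c': 36, 'a': 98}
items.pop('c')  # 36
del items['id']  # {'item': 1, 'z': 73, 'a': 98}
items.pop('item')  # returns 1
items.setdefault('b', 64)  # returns 64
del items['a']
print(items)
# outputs {'z': 73, 'b': 64}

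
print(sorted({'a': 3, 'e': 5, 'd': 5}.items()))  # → [('a', 3), ('d', 5), ('e', 5)]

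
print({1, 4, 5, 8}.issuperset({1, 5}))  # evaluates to True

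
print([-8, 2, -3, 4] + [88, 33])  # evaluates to [-8, 2, -3, 4, 88, 33]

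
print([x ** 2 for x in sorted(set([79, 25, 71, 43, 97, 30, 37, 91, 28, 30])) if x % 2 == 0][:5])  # [784, 900]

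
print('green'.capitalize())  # Green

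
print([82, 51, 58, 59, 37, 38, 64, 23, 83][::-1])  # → [83, 23, 64, 38, 37, 59, 58, 51, 82]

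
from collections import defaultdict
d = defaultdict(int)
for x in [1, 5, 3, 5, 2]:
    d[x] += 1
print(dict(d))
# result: {1: 1, 5: 2, 3: 1, 2: 1}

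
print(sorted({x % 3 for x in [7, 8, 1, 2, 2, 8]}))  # [1, 2]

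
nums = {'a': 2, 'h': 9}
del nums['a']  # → {'h': 9}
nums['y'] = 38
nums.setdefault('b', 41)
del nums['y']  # {'h': 9, 'b': 41}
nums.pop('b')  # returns 41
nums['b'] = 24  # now {'h': 9, 'b': 24}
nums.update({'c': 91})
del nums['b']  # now {'h': 9, 'c': 91}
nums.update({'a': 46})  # {'h': 9, 'c': 91, 'a': 46}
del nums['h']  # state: {'c': 91, 'a': 46}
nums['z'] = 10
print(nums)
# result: {'c': 91, 'a': 46, 'z': 10}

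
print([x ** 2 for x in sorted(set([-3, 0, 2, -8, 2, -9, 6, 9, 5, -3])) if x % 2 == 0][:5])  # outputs [64, 0, 4, 36]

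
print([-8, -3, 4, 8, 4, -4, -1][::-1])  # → [-1, -4, 4, 8, 4, -3, -8]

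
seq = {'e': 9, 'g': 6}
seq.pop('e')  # 9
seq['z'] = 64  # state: {'g': 6, 'z': 64}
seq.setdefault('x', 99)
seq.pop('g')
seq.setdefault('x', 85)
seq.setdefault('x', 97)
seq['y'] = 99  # {'z': 64, 'x': 99, 'y': 99}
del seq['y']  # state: {'z': 64, 'x': 99}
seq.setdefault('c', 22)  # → 22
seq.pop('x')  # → 99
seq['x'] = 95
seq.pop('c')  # 22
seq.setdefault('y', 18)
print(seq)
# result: {'z': 64, 'x': 95, 'y': 18}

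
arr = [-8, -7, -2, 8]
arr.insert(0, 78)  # [78, -8, -7, -2, 8]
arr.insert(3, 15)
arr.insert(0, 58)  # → [58, 78, -8, -7, 15, -2, 8]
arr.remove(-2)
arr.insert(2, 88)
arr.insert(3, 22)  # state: [58, 78, 88, 22, -8, -7, 15, 8]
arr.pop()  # 8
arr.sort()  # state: [-8, -7, 15, 22, 58, 78, 88]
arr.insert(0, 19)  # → [19, -8, -7, 15, 22, 58, 78, 88]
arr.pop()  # 88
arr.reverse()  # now [78, 58, 22, 15, -7, -8, 19]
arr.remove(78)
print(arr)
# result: [58, 22, 15, -7, -8, 19]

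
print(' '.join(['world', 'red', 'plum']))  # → world red plum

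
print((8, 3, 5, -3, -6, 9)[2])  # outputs 5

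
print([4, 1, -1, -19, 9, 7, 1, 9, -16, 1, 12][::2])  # [4, -1, 9, 1, -16, 12]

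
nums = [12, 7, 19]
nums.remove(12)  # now [7, 19]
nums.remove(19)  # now [7]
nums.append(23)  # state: [7, 23]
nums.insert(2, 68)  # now [7, 23, 68]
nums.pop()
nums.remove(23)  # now [7]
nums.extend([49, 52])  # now [7, 49, 52]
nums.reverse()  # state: [52, 49, 7]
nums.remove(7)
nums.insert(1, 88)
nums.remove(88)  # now [52, 49]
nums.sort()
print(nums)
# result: [49, 52]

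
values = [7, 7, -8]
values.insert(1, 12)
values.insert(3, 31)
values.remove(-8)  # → [7, 12, 7, 31]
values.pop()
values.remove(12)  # [7, 7]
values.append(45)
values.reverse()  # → [45, 7, 7]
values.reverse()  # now [7, 7, 45]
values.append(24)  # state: [7, 7, 45, 24]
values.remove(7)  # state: [7, 45, 24]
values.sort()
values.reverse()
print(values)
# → [45, 24, 7]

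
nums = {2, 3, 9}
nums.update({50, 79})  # {2, 3, 9, 50, 79}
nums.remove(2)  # {3, 9, 50, 79}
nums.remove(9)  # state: {3, 50, 79}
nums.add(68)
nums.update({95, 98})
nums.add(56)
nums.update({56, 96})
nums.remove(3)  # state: {50, 56, 68, 79, 95, 96, 98}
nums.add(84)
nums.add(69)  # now {50, 56, 68, 69, 79, 84, 95, 96, 98}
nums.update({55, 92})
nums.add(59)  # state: {50, 55, 56, 59, 68, 69, 79, 84, 92, 95, 96, 98}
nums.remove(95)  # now {50, 55, 56, 59, 68, 69, 79, 84, 92, 96, 98}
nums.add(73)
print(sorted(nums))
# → [50, 55, 56, 59, 68, 69, 73, 79, 84, 92, 96, 98]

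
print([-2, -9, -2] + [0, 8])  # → [-2, -9, -2, 0, 8]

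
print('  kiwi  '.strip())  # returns kiwi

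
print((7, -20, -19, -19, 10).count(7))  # 1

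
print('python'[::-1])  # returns nohtyp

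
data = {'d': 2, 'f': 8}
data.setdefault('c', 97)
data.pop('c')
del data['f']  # {'d': 2}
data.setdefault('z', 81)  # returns 81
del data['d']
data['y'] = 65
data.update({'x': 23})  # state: {'z': 81, 'y': 65, 'x': 23}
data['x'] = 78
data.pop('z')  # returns 81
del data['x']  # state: {'y': 65}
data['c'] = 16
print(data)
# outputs {'y': 65, 'c': 16}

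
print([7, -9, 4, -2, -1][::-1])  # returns [-1, -2, 4, -9, 7]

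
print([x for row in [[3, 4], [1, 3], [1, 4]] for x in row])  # [3, 4, 1, 3, 1, 4]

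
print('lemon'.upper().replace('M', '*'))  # LE*ON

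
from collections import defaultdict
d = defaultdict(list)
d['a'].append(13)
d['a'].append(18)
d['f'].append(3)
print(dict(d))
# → {'a': [13, 18], 'f': [3]}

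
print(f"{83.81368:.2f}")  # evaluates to 83.81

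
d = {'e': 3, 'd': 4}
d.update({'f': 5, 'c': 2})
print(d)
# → {'e': 3, 'd': 4, 'f': 5, 'c': 2}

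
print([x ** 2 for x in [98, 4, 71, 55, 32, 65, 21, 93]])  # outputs [9604, 16, 5041, 3025, 1024, 4225, 441, 8649]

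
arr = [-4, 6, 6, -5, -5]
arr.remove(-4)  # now [6, 6, -5, -5]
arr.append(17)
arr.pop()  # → 17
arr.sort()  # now [-5, -5, 6, 6]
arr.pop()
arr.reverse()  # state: [6, -5, -5]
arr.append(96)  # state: [6, -5, -5, 96]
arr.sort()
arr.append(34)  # [-5, -5, 6, 96, 34]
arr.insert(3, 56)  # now [-5, -5, 6, 56, 96, 34]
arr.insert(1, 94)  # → [-5, 94, -5, 6, 56, 96, 34]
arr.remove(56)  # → [-5, 94, -5, 6, 96, 34]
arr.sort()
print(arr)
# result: [-5, -5, 6, 34, 94, 96]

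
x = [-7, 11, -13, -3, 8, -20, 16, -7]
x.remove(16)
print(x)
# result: [-7, 11, -13, -3, 8, -20, -7]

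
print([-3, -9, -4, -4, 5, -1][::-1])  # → [-1, 5, -4, -4, -9, -3]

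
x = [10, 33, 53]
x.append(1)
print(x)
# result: [10, 33, 53, 1]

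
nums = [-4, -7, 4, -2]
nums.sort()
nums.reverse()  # [4, -2, -4, -7]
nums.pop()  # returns -7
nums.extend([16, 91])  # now [4, -2, -4, 16, 91]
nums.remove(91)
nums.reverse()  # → [16, -4, -2, 4]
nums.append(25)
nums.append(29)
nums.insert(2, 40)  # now [16, -4, 40, -2, 4, 25, 29]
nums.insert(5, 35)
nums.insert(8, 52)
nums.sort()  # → [-4, -2, 4, 16, 25, 29, 35, 40, 52]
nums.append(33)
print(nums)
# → [-4, -2, 4, 16, 25, 29, 35, 40, 52, 33]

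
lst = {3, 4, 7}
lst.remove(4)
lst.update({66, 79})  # {3, 7, 66, 79}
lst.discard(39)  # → {3, 7, 66, 79}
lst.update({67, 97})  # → {3, 7, 66, 67, 79, 97}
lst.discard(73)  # {3, 7, 66, 67, 79, 97}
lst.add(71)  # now {3, 7, 66, 67, 71, 79, 97}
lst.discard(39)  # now {3, 7, 66, 67, 71, 79, 97}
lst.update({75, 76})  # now {3, 7, 66, 67, 71, 75, 76, 79, 97}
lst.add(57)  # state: {3, 7, 57, 66, 67, 71, 75, 76, 79, 97}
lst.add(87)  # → {3, 7, 57, 66, 67, 71, 75, 76, 79, 87, 97}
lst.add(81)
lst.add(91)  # {3, 7, 57, 66, 67, 71, 75, 76, 79, 81, 87, 91, 97}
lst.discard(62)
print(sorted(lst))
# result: [3, 7, 57, 66, 67, 71, 75, 76, 79, 81, 87, 91, 97]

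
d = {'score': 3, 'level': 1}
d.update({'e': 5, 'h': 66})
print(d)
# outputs {'score': 3, 'level': 1, 'e': 5, 'h': 66}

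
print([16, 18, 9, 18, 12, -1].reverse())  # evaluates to None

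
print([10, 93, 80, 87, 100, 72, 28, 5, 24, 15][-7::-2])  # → [87, 93]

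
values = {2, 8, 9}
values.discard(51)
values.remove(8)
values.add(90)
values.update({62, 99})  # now {2, 9, 62, 90, 99}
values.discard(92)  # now {2, 9, 62, 90, 99}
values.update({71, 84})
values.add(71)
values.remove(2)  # {9, 62, 71, 84, 90, 99}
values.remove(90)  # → {9, 62, 71, 84, 99}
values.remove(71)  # {9, 62, 84, 99}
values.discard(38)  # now {9, 62, 84, 99}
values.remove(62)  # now {9, 84, 99}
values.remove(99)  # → {9, 84}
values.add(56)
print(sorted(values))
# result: [9, 56, 84]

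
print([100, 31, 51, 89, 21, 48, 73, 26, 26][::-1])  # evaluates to [26, 26, 73, 48, 21, 89, 51, 31, 100]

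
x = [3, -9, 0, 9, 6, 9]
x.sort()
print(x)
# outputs [-9, 0, 3, 6, 9, 9]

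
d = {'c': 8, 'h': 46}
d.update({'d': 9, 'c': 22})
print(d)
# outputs {'c': 22, 'h': 46, 'd': 9}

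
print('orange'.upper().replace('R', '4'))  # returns O4ANGE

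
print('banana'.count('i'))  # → 0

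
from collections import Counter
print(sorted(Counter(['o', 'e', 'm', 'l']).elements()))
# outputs ['e', 'l', 'm', 'o']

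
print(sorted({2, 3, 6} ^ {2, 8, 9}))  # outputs [3, 6, 8, 9]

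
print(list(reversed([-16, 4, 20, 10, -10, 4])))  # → [4, -10, 10, 20, 4, -16]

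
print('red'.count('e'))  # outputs 1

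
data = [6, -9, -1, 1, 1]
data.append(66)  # [6, -9, -1, 1, 1, 66]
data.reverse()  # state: [66, 1, 1, -1, -9, 6]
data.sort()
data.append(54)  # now [-9, -1, 1, 1, 6, 66, 54]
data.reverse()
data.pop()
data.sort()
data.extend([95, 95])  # [-1, 1, 1, 6, 54, 66, 95, 95]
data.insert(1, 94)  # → [-1, 94, 1, 1, 6, 54, 66, 95, 95]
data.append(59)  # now [-1, 94, 1, 1, 6, 54, 66, 95, 95, 59]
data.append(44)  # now [-1, 94, 1, 1, 6, 54, 66, 95, 95, 59, 44]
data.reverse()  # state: [44, 59, 95, 95, 66, 54, 6, 1, 1, 94, -1]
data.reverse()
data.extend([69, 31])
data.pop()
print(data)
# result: [-1, 94, 1, 1, 6, 54, 66, 95, 95, 59, 44, 69]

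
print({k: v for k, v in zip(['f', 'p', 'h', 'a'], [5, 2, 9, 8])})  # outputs {'f': 5, 'p': 2, 'h': 9, 'a': 8}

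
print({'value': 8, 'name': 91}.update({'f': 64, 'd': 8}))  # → None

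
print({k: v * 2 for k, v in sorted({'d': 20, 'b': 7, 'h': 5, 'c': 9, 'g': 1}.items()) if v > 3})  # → {'b': 14, 'c': 18, 'd': 40, 'h': 10}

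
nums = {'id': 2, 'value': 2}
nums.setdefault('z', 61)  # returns 61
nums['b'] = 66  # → {'id': 2, 'value': 2, 'z': 61, 'b': 66}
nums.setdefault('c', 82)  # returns 82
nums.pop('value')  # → 2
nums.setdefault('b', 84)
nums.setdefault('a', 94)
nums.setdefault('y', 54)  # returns 54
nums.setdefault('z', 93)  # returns 61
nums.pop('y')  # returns 54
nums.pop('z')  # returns 61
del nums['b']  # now {'id': 2, 'c': 82, 'a': 94}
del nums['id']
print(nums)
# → {'c': 82, 'a': 94}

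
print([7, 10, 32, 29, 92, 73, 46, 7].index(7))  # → 0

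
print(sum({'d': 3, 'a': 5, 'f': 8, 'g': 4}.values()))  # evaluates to 20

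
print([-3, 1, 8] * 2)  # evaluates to [-3, 1, 8, -3, 1, 8]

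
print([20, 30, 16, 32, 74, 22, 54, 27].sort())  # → None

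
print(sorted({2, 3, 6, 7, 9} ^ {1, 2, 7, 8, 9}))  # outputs [1, 3, 6, 8]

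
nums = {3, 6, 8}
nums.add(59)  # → {3, 6, 8, 59}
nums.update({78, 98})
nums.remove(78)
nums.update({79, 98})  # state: {3, 6, 8, 59, 79, 98}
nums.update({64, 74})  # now {3, 6, 8, 59, 64, 74, 79, 98}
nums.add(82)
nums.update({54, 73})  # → {3, 6, 8, 54, 59, 64, 73, 74, 79, 82, 98}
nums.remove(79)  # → {3, 6, 8, 54, 59, 64, 73, 74, 82, 98}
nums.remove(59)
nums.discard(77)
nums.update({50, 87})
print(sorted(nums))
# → [3, 6, 8, 50, 54, 64, 73, 74, 82, 87, 98]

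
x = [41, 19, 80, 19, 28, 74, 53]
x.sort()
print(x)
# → [19, 19, 28, 41, 53, 74, 80]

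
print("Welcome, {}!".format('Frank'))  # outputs Welcome, Frank!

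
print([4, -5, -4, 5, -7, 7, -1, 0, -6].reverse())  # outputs None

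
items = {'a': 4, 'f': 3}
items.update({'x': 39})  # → {'a': 4, 'f': 3, 'x': 39}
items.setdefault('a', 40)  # 4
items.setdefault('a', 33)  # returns 4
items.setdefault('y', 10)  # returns 10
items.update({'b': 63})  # {'a': 4, 'f': 3, 'x': 39, 'y': 10, 'b': 63}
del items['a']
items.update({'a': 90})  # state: {'f': 3, 'x': 39, 'y': 10, 'b': 63, 'a': 90}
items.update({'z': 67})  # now {'f': 3, 'x': 39, 'y': 10, 'b': 63, 'a': 90, 'z': 67}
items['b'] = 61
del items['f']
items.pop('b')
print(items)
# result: {'x': 39, 'y': 10, 'a': 90, 'z': 67}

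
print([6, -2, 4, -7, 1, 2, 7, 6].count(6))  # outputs 2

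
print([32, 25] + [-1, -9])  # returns [32, 25, -1, -9]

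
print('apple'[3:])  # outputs le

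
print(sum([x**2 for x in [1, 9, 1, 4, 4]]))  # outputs 115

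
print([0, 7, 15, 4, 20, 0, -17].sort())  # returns None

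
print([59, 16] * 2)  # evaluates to [59, 16, 59, 16]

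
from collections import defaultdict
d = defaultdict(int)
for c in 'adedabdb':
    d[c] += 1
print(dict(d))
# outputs {'a': 2, 'd': 3, 'e': 1, 'b': 2}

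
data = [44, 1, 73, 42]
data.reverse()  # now [42, 73, 1, 44]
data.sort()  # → [1, 42, 44, 73]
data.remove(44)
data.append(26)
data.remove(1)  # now [42, 73, 26]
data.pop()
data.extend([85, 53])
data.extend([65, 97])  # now [42, 73, 85, 53, 65, 97]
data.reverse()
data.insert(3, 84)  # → [97, 65, 53, 84, 85, 73, 42]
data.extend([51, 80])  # [97, 65, 53, 84, 85, 73, 42, 51, 80]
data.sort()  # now [42, 51, 53, 65, 73, 80, 84, 85, 97]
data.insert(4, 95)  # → [42, 51, 53, 65, 95, 73, 80, 84, 85, 97]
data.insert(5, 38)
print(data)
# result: [42, 51, 53, 65, 95, 38, 73, 80, 84, 85, 97]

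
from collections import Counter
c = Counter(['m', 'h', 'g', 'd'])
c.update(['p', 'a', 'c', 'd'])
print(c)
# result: Counter({'d': 2, 'm': 1, 'h': 1, 'g': 1, 'p': 1, 'a': 1, 'c': 1})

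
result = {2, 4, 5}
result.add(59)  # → {2, 4, 5, 59}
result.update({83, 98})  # {2, 4, 5, 59, 83, 98}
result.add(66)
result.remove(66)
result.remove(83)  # {2, 4, 5, 59, 98}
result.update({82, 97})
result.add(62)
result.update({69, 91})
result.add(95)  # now {2, 4, 5, 59, 62, 69, 82, 91, 95, 97, 98}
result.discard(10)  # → {2, 4, 5, 59, 62, 69, 82, 91, 95, 97, 98}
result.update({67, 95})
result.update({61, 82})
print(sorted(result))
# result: [2, 4, 5, 59, 61, 62, 67, 69, 82, 91, 95, 97, 98]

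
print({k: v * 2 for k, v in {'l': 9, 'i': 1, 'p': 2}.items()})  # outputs {'l': 18, 'i': 2, 'p': 4}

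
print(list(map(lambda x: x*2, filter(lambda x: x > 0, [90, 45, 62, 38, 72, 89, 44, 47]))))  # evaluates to [180, 90, 124, 76, 144, 178, 88, 94]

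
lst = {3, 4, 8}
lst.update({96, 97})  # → {3, 4, 8, 96, 97}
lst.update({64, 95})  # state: {3, 4, 8, 64, 95, 96, 97}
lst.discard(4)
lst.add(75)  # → {3, 8, 64, 75, 95, 96, 97}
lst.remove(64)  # {3, 8, 75, 95, 96, 97}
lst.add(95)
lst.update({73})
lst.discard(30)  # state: {3, 8, 73, 75, 95, 96, 97}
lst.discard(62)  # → {3, 8, 73, 75, 95, 96, 97}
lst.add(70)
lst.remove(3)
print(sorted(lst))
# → [8, 70, 73, 75, 95, 96, 97]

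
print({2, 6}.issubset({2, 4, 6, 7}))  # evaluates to True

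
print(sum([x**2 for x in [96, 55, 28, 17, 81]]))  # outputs 19875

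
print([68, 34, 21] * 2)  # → [68, 34, 21, 68, 34, 21]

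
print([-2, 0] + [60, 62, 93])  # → [-2, 0, 60, 62, 93]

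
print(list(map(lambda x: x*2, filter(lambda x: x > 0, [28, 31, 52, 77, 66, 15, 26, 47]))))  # [56, 62, 104, 154, 132, 30, 52, 94]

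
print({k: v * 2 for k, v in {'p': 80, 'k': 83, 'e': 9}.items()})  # {'p': 160, 'k': 166, 'e': 18}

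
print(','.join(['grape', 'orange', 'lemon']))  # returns grape,orange,lemon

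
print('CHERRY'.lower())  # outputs cherry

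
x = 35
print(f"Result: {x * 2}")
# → Result: 70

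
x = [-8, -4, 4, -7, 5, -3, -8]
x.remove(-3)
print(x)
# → [-8, -4, 4, -7, 5, -8]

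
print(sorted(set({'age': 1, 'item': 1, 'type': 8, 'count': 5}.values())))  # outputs [1, 5, 8]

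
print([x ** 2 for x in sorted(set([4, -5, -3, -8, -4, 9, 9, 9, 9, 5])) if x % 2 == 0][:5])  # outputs [64, 16, 16]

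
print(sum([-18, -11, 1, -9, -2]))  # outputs -39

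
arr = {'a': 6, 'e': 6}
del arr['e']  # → {'a': 6}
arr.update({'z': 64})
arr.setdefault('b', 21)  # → 21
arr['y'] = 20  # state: {'a': 6, 'z': 64, 'b': 21, 'y': 20}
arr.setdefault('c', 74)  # 74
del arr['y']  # {'a': 6, 'z': 64, 'b': 21, 'c': 74}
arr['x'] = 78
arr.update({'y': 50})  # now {'a': 6, 'z': 64, 'b': 21, 'c': 74, 'x': 78, 'y': 50}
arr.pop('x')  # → 78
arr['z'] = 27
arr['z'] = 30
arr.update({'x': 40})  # {'a': 6, 'z': 30, 'b': 21, 'c': 74, 'y': 50, 'x': 40}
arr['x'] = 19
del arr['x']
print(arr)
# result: {'a': 6, 'z': 30, 'b': 21, 'c': 74, 'y': 50}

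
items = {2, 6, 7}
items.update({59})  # {2, 6, 7, 59}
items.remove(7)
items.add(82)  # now {2, 6, 59, 82}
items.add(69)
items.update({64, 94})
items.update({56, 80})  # {2, 6, 56, 59, 64, 69, 80, 82, 94}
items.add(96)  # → {2, 6, 56, 59, 64, 69, 80, 82, 94, 96}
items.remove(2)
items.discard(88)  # {6, 56, 59, 64, 69, 80, 82, 94, 96}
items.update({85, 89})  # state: {6, 56, 59, 64, 69, 80, 82, 85, 89, 94, 96}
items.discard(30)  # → {6, 56, 59, 64, 69, 80, 82, 85, 89, 94, 96}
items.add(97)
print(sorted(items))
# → [6, 56, 59, 64, 69, 80, 82, 85, 89, 94, 96, 97]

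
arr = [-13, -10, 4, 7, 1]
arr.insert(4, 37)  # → [-13, -10, 4, 7, 37, 1]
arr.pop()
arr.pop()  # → 37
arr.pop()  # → 7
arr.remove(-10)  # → [-13, 4]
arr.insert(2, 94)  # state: [-13, 4, 94]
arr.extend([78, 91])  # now [-13, 4, 94, 78, 91]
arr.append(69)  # [-13, 4, 94, 78, 91, 69]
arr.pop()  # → 69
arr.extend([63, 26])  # [-13, 4, 94, 78, 91, 63, 26]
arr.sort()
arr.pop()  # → 94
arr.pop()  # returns 91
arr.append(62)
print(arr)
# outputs [-13, 4, 26, 63, 78, 62]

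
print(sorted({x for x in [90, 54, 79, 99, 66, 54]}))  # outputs [54, 66, 79, 90, 99]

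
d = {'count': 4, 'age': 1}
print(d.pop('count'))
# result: 4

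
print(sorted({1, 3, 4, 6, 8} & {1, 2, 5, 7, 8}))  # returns [1, 8]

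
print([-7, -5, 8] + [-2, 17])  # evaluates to [-7, -5, 8, -2, 17]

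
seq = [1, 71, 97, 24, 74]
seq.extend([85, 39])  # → [1, 71, 97, 24, 74, 85, 39]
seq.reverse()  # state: [39, 85, 74, 24, 97, 71, 1]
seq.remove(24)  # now [39, 85, 74, 97, 71, 1]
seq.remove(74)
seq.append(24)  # [39, 85, 97, 71, 1, 24]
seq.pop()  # 24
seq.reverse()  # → [1, 71, 97, 85, 39]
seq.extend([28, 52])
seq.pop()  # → 52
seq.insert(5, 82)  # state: [1, 71, 97, 85, 39, 82, 28]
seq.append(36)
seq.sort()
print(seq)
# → [1, 28, 36, 39, 71, 82, 85, 97]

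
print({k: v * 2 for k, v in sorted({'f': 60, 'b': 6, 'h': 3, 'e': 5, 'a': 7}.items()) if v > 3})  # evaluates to {'a': 14, 'b': 12, 'e': 10, 'f': 120}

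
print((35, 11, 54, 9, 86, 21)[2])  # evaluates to 54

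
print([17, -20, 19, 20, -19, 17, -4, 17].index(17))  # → 0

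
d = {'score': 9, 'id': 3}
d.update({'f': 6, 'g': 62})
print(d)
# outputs {'score': 9, 'id': 3, 'f': 6, 'g': 62}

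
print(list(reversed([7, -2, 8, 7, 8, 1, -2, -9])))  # [-9, -2, 1, 8, 7, 8, -2, 7]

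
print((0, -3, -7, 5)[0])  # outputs 0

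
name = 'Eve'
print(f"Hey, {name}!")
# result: Hey, Eve!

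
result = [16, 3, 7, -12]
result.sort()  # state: [-12, 3, 7, 16]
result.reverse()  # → [16, 7, 3, -12]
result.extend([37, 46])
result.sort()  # [-12, 3, 7, 16, 37, 46]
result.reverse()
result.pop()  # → -12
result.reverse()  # [3, 7, 16, 37, 46]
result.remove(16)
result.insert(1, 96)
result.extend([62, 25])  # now [3, 96, 7, 37, 46, 62, 25]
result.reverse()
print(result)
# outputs [25, 62, 46, 37, 7, 96, 3]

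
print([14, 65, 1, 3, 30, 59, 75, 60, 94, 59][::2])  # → [14, 1, 30, 75, 94]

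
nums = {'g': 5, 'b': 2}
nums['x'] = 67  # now {'g': 5, 'b': 2, 'x': 67}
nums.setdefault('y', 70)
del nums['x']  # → {'g': 5, 'b': 2, 'y': 70}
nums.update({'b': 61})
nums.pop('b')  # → 61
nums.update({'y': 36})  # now {'g': 5, 'y': 36}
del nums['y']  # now {'g': 5}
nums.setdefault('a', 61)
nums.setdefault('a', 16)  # 61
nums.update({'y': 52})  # {'g': 5, 'a': 61, 'y': 52}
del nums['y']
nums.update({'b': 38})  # {'g': 5, 'a': 61, 'b': 38}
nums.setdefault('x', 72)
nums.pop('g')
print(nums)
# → {'a': 61, 'b': 38, 'x': 72}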